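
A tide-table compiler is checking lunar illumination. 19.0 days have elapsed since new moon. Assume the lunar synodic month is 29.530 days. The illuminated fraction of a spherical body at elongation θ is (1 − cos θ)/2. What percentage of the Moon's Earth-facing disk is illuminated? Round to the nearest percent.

81%

Phase angle: θ = 360°·(19.0 d)/(29.530 d) = 231.6°.
cos 231.6° = (-0.621), so f = (1 − (-0.621))/2 = 0.810, so 81%.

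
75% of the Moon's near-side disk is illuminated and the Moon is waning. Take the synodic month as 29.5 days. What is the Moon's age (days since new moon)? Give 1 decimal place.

19.7 days

cos θ = 1 − 2f = -0.500, giving a principal value of 120.0°.
Waning ⇒ past full, so θ = 360° − 120.0° = 240.0°.
Age = 29.5 × 240.0°/360° ≈ 19.67 days.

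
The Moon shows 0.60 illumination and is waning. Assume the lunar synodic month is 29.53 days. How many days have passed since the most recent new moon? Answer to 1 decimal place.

Invert f = (1 − cos θ)/2 to get cos θ = 1 − 2(0.60) = -0.200, hence θ₀ = arccos -0.200 = 101.5°.
A waning Moon lies in 180°–360°, so θ = 360° − 101.5° = 258.5°.
Age = 29.53 × 258.5°/360° ≈ 21.20 days.

21.2 days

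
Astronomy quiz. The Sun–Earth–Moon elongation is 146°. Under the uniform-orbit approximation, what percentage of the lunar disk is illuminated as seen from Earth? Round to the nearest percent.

Half-versine of 146°: (1 − (-0.829))/2 = 0.915, i.e. 91%.

91%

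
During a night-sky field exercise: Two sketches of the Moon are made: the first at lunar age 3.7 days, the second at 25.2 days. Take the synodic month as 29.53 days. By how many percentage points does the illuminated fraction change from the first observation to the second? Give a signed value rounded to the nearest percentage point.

+5 percentage points

θ₁ = 360° × 3.7/29.53 = 45.1°, f₁ = (1 − cos θ₁)/2 = 0.147.
θ₂ = 360° × 25.2/29.53 = 307.2°, f₂ = (1 − cos θ₂)/2 = 0.198.
Change = f₂ − f₁ = +0.051 → +5 percentage points.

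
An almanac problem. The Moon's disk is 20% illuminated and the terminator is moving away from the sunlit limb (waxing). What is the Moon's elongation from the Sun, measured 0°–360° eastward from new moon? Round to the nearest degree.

From f = (1 − cos θ)/2: cos θ = 1 − 2×0.20 = 0.600; arccos → 53.1°.
Before full moon the principal value applies: θ = 53.1°.

53°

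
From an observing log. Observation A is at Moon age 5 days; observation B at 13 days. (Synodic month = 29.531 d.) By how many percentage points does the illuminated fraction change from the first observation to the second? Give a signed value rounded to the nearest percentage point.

+71 pp

θ₁ = 360° × 5/29.531 = 61.0°, f₁ = (1 − cos θ₁)/2 = 0.257.
θ₂ = 360° × 13/29.531 = 158.5°, f₂ = (1 − cos θ₂)/2 = 0.965.
Change = f₂ − f₁ = +0.708 → +71 percentage points.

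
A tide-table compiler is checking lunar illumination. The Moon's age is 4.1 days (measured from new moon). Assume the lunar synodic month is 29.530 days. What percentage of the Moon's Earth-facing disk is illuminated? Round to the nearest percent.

18%

The Moon has covered 4.1/29.530 of its cycle, so θ ≈ 360° × 4.1/29.530 = 50.0°.
cos 50.0° = 0.643, so f = (1 − 0.643)/2 = 0.178, so 18%.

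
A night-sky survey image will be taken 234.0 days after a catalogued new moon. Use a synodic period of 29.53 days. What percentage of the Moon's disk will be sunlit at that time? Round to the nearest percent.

6%

Reduce mod P: 234.0 − 7×29.53 = 27.29 d into the current lunation.
Phase angle: θ = 360°·(27.29 d)/(29.53 d) = 332.7°.
With cos θ = 0.889, the lit fraction is (1 − 0.889)/2 ≈ 0.056, so 6%.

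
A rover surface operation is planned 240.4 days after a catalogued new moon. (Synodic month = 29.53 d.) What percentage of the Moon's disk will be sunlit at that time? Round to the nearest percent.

Reduce mod P: 240.4 − 8×29.53 = 4.16 d into the current lunation.
Elongation θ = 360° × 4.16/29.53 ≈ 50.7°.
cos 50.7° = 0.633, so f = (1 − 0.633)/2 = 0.183, so 18%.

18%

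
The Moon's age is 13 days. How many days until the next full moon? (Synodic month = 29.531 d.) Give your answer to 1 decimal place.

Full moon is 0.5 of the way through the cycle: age 0.5 × 29.531 = 14.765 d.
So 1.765 days remain (14.765 − 13).

1.8 days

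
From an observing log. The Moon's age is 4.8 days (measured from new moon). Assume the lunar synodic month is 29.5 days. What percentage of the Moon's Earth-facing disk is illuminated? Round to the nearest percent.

24%

The Moon has covered 4.8/29.5 of its cycle, so θ ≈ 360° × 4.8/29.5 = 58.6°.
Illuminated fraction = (1 − cos 58.6°)/2 = (1 − 0.521)/2 ≈ 0.239, so 24%.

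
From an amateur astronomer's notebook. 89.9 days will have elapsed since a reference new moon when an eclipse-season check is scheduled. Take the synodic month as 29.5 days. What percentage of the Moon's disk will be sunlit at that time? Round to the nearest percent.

2%

89.9/29.5 = 3.047 lunations, so 3 complete cycles and 1.40 d into the next.
Phase angle: θ = 360°·(1.40 d)/(29.5 d) = 17.1°.
Illuminated fraction = (1 − cos 17.1°)/2 = (1 − 0.956)/2 ≈ 0.022, so 2%.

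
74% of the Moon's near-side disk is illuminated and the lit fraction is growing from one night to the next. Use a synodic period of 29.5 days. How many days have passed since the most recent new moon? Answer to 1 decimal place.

From f = (1 − cos θ)/2: cos θ = 1 − 2×0.74 = -0.480; arccos → 118.7°.
The Moon is waxing (0°–180°), so θ = 118.7° directly.
At 360°/29.5 d per day, 118.7° corresponds to 9.73 days.

9.7 days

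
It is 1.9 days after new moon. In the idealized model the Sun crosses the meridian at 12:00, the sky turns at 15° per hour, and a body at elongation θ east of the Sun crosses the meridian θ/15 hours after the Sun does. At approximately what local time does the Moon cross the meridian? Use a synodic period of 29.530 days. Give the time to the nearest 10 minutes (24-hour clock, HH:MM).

The Moon has covered 1.9/29.530 of its cycle, so θ ≈ 360° × 1.9/29.530 = 23.2°.
Delay after the Sun = 23.2° / (15°/h) ≈ 1.54 h.
12:00 + 1.544 h ≈ 13:33 → 13:30 to the nearest ten minutes.

13:30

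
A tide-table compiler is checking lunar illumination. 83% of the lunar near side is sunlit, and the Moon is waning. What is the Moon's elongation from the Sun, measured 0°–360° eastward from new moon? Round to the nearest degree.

cos θ = 1 − 2f = -0.660, giving a principal value of 131.3°.
Since the Moon is past full (waning), take the reflex angle: θ = 360° − 131.3° = 228.7°.

229°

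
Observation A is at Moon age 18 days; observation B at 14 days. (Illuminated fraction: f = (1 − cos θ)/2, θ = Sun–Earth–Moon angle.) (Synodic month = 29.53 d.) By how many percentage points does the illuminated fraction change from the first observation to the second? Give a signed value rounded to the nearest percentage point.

+11 pp

First observation: θ = 360°·18/29.53 = 219.4°, so f = 0.886.
Second observation: θ = 170.7°, f = 0.993.
Δf = 0.993 − 0.886 = +0.107, i.e. +11 pp.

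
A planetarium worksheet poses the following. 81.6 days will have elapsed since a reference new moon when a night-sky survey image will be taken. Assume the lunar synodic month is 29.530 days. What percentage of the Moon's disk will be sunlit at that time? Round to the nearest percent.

46%

81.6 d spans 2 complete synodic months (2 × 29.530 = 59.06 d) plus 22.54 d.
Phase angle: θ = 360°·(22.54 d)/(29.530 d) = 274.8°.
Illuminated fraction = (1 − cos 274.8°)/2 = (1 − 0.083)/2 ≈ 0.458, so 46%.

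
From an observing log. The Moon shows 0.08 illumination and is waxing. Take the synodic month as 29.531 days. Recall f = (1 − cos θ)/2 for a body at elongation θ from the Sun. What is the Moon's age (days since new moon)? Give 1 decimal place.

From f = (1 − cos θ)/2: cos θ = 1 − 2×0.08 = 0.840; arccos → 32.9°.
Before full moon the principal value applies: θ = 32.9°.
At 360°/29.531 d per day, 32.9° corresponds to 2.70 days.

2.7 days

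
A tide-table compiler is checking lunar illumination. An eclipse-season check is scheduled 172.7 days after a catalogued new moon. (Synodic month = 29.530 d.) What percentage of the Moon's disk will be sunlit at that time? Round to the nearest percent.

21%

172.7 d spans 5 complete synodic months (5 × 29.530 = 147.65 d) plus 25.05 d.
Phase angle: θ = 360°·(25.05 d)/(29.530 d) = 305.4°.
With cos θ = 0.579, the lit fraction is (1 − 0.579)/2 ≈ 0.210, so 21%.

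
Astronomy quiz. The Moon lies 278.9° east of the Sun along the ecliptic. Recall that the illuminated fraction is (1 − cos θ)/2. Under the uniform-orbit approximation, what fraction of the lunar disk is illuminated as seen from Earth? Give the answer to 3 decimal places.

0.423

cos 278.9° = 0.155, so f = (1 − 0.155)/2 = 0.423.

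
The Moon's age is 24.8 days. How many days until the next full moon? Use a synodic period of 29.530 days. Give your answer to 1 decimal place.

Full moon is 0.5 of the way through the cycle: age 0.5 × 29.530 = 14.765 d.
This lunation's full moon (14.765 d) has passed, so add one period: 44.295 − 24.8 = 19.495 days.

19.5 days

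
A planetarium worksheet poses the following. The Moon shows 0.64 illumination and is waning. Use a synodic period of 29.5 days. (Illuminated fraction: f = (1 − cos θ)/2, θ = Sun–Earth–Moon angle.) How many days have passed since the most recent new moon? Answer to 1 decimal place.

cos θ = 1 − 2f = -0.280, giving a principal value of 106.3°.
A waning Moon lies in 180°–360°, so θ = 360° − 106.3° = 253.7°.
That fraction of the synodic month is 253.7/360 × 29.5 d ≈ 20.79 d.

20.8 days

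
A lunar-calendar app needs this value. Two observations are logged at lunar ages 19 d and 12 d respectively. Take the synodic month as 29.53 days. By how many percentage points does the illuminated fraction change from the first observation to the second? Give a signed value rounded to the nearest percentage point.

θ₁ = 360° × 19/29.53 = 231.6°, f₁ = (1 − cos θ₁)/2 = 0.810.
θ₂ = 360° × 12/29.53 = 146.3°, f₂ = (1 − cos θ₂)/2 = 0.916.
Change = f₂ − f₁ = +0.106 → +11 percentage points.

+11 percentage points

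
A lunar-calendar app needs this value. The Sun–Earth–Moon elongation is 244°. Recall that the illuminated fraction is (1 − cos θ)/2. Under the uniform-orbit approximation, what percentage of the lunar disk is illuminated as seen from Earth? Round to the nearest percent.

f = (1 − cos 244°)/2 = (1 − (-0.438))/2 ≈ 0.719, i.e. 72%.

72%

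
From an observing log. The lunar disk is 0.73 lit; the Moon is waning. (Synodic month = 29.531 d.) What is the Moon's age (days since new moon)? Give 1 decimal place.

19.9 days

From f = (1 − cos θ)/2: cos θ = 1 − 2×0.73 = -0.460; arccos → 117.4°.
A waning Moon lies in 180°–360°, so θ = 360° − 117.4° = 242.6°.
That fraction of the synodic month is 242.6/360 × 29.531 d ≈ 19.90 d.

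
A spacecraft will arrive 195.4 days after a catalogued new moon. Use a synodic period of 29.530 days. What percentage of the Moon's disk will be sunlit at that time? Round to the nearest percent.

87%

195.4 d spans 6 complete synodic months (6 × 29.530 = 177.18 d) plus 18.22 d.
Elongation θ = 360° × 18.22/29.530 ≈ 222.1°.
cos 222.1° = (-0.742), so f = (1 − (-0.742))/2 = 0.871, so 87%.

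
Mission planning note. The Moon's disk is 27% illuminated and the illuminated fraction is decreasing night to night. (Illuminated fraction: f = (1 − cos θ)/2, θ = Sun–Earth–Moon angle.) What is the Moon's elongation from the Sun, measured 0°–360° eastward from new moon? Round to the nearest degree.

297°

cos θ = 1 − 2f = 0.460, giving a principal value of 62.6°.
Since the Moon is past full (waning), take the reflex angle: θ = 360° − 62.6° = 297.4°.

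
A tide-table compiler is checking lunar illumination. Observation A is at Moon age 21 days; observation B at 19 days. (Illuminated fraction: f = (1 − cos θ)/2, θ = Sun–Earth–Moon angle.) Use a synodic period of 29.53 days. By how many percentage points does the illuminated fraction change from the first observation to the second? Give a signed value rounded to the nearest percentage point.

+19 percentage points

θ₁ = 360° × 21/29.53 = 256.0°, f₁ = (1 − cos θ₁)/2 = 0.621.
θ₂ = 360° × 19/29.53 = 231.6°, f₂ = (1 − cos θ₂)/2 = 0.810.
Change = f₂ − f₁ = +0.190 → +19 percentage points.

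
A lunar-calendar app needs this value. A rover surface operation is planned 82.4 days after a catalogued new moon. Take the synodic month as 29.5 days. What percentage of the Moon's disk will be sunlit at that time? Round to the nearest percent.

82.4 d spans 2 complete synodic months (2 × 29.5 = 59.00 d) plus 23.40 d.
Phase angle: θ = 360°·(23.40 d)/(29.5 d) = 285.6°.
With cos θ = 0.268, the lit fraction is (1 − 0.268)/2 ≈ 0.366, so 37%.

37%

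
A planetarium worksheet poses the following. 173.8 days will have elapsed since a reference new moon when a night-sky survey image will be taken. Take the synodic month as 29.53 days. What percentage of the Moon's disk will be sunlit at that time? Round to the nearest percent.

12%

173.8 d spans 5 complete synodic months (5 × 29.53 = 147.65 d) plus 26.15 d.
The Moon has covered 26.15/29.53 of its cycle, so θ ≈ 360° × 26.15/29.53 = 318.8°.
cos 318.8° = 0.752, so f = (1 − 0.752)/2 = 0.124, so 12%.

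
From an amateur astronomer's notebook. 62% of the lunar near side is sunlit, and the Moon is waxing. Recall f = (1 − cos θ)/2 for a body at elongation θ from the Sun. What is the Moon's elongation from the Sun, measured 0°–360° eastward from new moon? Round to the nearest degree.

104°

From f = (1 − cos θ)/2: cos θ = 1 − 2×0.62 = -0.240; arccos → 103.9°.
The Moon is waxing (0°–180°), so θ = 103.9° directly.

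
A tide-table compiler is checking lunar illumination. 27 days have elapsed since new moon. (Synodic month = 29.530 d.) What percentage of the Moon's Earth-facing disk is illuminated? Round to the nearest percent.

The Moon has covered 27/29.530 of its cycle, so θ ≈ 360° × 27/29.530 = 329.2°.
Illuminated fraction = (1 − cos 329.2°)/2 = (1 − 0.859)/2 ≈ 0.071, so 7%.

7%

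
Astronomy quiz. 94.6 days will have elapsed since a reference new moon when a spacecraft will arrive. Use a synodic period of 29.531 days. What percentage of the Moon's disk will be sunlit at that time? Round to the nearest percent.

94.6 d spans 3 complete synodic months (3 × 29.531 = 88.59 d) plus 6.01 d.
The Moon has covered 6.01/29.531 of its cycle, so θ ≈ 360° × 6.01/29.531 = 73.2°.
cos 73.2° = 0.289, so f = (1 − 0.289)/2 = 0.356, so 36%.

36%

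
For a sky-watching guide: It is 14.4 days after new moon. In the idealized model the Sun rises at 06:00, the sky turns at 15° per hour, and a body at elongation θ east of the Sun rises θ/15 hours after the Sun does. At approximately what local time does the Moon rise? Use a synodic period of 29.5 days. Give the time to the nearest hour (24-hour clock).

The Moon has covered 14.4/29.5 of its cycle, so θ ≈ 360° × 14.4/29.5 = 175.7°.
Delay after the Sun = 175.7° / (15°/h) ≈ 11.72 h.
06:00 + 11.72 h ≈ 17:43 → 18:00 to the nearest hour.

18:00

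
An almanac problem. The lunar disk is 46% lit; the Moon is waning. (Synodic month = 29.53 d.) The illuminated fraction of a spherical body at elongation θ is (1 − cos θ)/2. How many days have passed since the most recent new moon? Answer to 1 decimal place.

cos θ = 1 − 2f = 0.080, giving a principal value of 85.4°.
A waning Moon lies in 180°–360°, so θ = 360° − 85.4° = 274.6°.
That fraction of the synodic month is 274.6/360 × 29.53 d ≈ 22.52 d.

22.5 days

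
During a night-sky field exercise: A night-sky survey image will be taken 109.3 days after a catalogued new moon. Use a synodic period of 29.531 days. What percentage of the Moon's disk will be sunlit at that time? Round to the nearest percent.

Reduce mod P: 109.3 − 3×29.531 = 20.71 d into the current lunation.
Phase angle: θ = 360°·(20.71 d)/(29.531 d) = 252.4°.
With cos θ = (-0.302), the lit fraction is (1 − (-0.302))/2 ≈ 0.651, so 65%.

65%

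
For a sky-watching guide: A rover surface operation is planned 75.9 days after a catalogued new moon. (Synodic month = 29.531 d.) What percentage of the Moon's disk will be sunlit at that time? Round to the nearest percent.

Reduce mod P: 75.9 − 2×29.531 = 16.84 d into the current lunation.
Elongation θ = 360° × 16.84/29.531 ≈ 205.3°.
Illuminated fraction = (1 − cos 205.3°)/2 = (1 − (-0.904))/2 ≈ 0.952, so 95%.

95%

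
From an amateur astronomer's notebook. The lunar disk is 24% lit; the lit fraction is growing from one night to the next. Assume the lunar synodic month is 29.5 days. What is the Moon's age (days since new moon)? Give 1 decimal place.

4.8 days

Invert f = (1 − cos θ)/2 to get cos θ = 1 − 2(0.24) = 0.520, hence θ₀ = arccos 0.520 = 58.7°.
The Moon is waxing (0°–180°), so θ = 58.7° directly.
Age = 29.5 × 58.7°/360° ≈ 4.81 days.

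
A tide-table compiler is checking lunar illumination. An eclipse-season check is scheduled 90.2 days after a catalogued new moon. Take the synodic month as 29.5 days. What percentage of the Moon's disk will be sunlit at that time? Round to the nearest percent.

3%

90.2 d spans 3 complete synodic months (3 × 29.5 = 88.50 d) plus 1.70 d.
Phase angle: θ = 360°·(1.70 d)/(29.5 d) = 20.7°.
cos 20.7° = 0.935, so f = (1 − 0.935)/2 = 0.032, so 3%.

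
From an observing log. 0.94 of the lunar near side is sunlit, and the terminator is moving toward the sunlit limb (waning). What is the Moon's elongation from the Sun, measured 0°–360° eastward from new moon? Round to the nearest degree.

208°

cos θ = 1 − 2f = -0.880, giving a principal value of 151.6°.
Waning ⇒ past full, so θ = 360° − 151.6° = 208.4°.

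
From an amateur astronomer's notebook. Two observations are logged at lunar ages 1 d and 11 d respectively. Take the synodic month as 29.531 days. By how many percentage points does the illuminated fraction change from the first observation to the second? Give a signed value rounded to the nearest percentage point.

First observation: θ = 360°·1/29.531 = 12.2°, so f = 0.011.
Second observation: θ = 134.1°, f = 0.848.
Δf = 0.848 − 0.011 = +0.837, i.e. +84 pp.

+84 percentage points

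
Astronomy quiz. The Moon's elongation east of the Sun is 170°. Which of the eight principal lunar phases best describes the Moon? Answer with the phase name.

170° lies in the full moon sector of the 8-phase cycle.

full moon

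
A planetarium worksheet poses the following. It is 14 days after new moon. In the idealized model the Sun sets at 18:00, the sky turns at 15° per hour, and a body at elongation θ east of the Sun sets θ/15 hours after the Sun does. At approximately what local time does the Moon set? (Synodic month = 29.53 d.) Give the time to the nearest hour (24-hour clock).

The Moon has covered 14/29.53 of its cycle, so θ ≈ 360° × 14/29.53 = 170.7°.
Delay after the Sun = 170.7° / (15°/h) ≈ 11.38 h.
18:00 + 11.38 h ≈ 05:23 → 05:00 to the nearest hour.

05:00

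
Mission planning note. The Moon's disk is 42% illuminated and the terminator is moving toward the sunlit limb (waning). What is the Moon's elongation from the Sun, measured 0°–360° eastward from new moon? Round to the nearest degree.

cos θ = 1 − 2f = 0.160, giving a principal value of 80.8°.
Waning ⇒ past full, so θ = 360° − 80.8° = 279.2°.

279°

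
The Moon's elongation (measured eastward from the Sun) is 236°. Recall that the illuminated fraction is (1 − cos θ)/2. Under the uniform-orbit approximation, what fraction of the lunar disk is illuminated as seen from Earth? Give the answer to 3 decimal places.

cos 236° = (-0.559), so f = (1 − (-0.559))/2 = 0.780.

0.780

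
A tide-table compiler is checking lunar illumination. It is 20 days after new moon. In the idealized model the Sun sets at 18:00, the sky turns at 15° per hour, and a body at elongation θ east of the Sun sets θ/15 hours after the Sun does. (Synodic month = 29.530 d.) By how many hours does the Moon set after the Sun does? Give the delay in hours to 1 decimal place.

Elongation θ = 360° × 20/29.530 ≈ 243.8°.
At 15° of sky rotation per hour, 243.8° corresponds to a 16.25 h lag.
So the Moon sets 16.25 h after the Sun.

16.3 h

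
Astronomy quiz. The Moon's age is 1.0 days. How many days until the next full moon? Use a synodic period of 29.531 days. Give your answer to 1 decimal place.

Full moon is 0.5 of the way through the cycle: age 0.5 × 29.531 = 14.765 d.
So 13.765 days remain (14.765 − 1.0).

13.8 days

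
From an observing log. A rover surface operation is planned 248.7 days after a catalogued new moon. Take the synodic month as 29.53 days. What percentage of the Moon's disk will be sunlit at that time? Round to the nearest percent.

94%

248.7/29.53 = 8.422 lunations, so 8 complete cycles and 12.46 d into the next.
Elongation θ = 360° × 12.46/29.53 ≈ 151.9°.
cos 151.9° = (-0.882), so f = (1 − (-0.882))/2 = 0.941, so 94%.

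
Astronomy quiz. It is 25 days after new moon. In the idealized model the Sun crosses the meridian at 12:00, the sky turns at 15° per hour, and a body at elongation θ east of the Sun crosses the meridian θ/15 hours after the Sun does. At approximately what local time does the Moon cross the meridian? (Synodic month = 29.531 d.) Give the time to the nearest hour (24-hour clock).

08:00

Phase angle: θ = 360°·(25 d)/(29.531 d) = 304.8°.
At 15° of sky rotation per hour, 304.8° corresponds to a 20.32 h lag.
12:00 + 20.32 h ≈ 08:19 → 08:00 to the nearest hour.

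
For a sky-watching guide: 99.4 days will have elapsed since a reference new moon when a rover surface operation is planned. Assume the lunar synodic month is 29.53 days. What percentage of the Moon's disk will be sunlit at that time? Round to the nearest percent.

99.4/29.53 = 3.366 lunations, so 3 complete cycles and 10.81 d into the next.
Elongation θ = 360° × 10.81/29.53 ≈ 131.8°.
With cos θ = (-0.666), the lit fraction is (1 − (-0.666))/2 ≈ 0.833, so 83%.

83%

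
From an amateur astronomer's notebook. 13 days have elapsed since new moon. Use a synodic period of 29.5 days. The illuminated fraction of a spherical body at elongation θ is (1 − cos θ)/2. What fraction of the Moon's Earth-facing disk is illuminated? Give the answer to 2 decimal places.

0.97

The Moon has covered 13/29.5 of its cycle, so θ ≈ 360° × 13/29.5 = 158.6°.
cos 158.6° = (-0.931), so f = (1 − (-0.931))/2 = 0.966.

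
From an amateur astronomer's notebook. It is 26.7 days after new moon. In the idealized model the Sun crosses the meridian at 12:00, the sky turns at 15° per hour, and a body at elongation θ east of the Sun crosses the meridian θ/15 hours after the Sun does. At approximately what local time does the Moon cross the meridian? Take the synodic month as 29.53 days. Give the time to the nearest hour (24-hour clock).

Elongation θ = 360° × 26.7/29.53 ≈ 325.5°.
Delay after the Sun = 325.5° / (15°/h) ≈ 21.70 h.
12:00 + 21.70 h ≈ 09:42 → 10:00 to the nearest hour.

10:00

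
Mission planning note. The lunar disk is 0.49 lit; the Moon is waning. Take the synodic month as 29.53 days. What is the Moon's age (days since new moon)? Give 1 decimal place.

cos θ = 1 − 2f = 0.020, giving a principal value of 88.9°.
A waning Moon lies in 180°–360°, so θ = 360° − 88.9° = 271.1°.
Age = 29.53 × 271.1°/360° ≈ 22.24 days.

22.2 days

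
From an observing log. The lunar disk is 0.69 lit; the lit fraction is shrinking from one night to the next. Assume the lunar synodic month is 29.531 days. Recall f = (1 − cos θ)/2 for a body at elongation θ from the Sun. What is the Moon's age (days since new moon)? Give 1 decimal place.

20.3 days

From f = (1 − cos θ)/2: cos θ = 1 − 2×0.69 = -0.380; arccos → 112.3°.
Waning ⇒ past full, so θ = 360° − 112.3° = 247.7°.
That fraction of the synodic month is 247.7/360 × 29.531 d ≈ 20.32 d.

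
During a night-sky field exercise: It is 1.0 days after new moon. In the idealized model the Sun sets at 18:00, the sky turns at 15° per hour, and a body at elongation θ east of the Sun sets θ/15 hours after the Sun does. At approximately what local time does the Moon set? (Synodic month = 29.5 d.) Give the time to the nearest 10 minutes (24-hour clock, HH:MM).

Elongation θ = 360° × 1.0/29.5 ≈ 12.2°.
At 15° of sky rotation per hour, 12.2° corresponds to a 0.81 h lag.
18:00 + 0.814 h ≈ 18:49 → 18:50 to the nearest ten minutes.

18:50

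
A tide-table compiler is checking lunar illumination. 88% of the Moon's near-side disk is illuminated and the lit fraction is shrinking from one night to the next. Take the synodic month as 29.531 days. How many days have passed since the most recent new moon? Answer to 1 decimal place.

From f = (1 − cos θ)/2: cos θ = 1 − 2×0.88 = -0.760; arccos → 139.5°.
A waning Moon lies in 180°–360°, so θ = 360° − 139.5° = 220.5°.
Age = 29.531 × 220.5°/360° ≈ 18.09 days.

18.1 days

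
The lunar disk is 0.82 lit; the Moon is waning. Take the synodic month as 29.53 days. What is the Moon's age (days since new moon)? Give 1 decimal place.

18.9 days

cos θ = 1 − 2f = -0.640, giving a principal value of 129.8°.
Since the Moon is past full (waning), take the reflex angle: θ = 360° − 129.8° = 230.2°.
That fraction of the synodic month is 230.2/360 × 29.53 d ≈ 18.88 d.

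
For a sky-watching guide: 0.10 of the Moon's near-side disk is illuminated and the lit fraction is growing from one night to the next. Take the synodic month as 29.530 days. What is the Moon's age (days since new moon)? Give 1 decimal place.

3.0 days

Invert f = (1 − cos θ)/2 to get cos θ = 1 − 2(0.10) = 0.800, hence θ₀ = arccos 0.800 = 36.9°.
Waxing ⇒ before full, so θ = 36.9°.
At 360°/29.530 d per day, 36.9° corresponds to 3.02 days.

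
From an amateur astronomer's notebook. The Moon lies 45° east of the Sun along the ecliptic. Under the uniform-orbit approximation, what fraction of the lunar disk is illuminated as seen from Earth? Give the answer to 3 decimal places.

0.146

Half-versine of 45°: (1 − 0.707)/2 = 0.146.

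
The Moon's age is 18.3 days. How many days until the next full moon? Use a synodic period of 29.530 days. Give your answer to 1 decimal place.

26.0 days

Full moon occurs at elongation 180°, i.e. at age 29.530 × 180/360 = 14.765 d.
Already past this cycle's full moon; the next is at 14.765 + 29.530 = 44.295 d, so 44.295 − 18.3 = 25.995 days.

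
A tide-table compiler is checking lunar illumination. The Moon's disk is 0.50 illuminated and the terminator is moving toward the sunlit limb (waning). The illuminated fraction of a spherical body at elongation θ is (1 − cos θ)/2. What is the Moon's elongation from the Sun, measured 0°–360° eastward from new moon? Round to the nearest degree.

270°

cos θ = 1 − 2f = 0.000, giving a principal value of 90.0°.
A waning Moon lies in 180°–360°, so θ = 360° − 90.0° = 270.0°.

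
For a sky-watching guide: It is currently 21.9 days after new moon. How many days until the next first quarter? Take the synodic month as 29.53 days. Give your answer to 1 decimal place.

First quarter is 0.25 of the way through the cycle: age 0.25 × 29.53 = 7.383 d.
This lunation's first quarter (7.383 d) has passed, so add one period: 36.913 − 21.9 = 15.013 days.

15.0 days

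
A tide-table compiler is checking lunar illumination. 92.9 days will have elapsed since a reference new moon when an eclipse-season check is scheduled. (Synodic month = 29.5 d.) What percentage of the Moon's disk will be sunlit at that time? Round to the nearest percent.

20%

Reduce mod P: 92.9 − 3×29.5 = 4.40 d into the current lunation.
The Moon has covered 4.40/29.5 of its cycle, so θ ≈ 360° × 4.40/29.5 = 53.7°.
Illuminated fraction = (1 − cos 53.7°)/2 = (1 − 0.592)/2 ≈ 0.204, so 20%.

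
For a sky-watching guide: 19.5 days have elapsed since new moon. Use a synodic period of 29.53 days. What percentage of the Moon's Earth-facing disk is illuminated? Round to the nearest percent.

The Moon has covered 19.5/29.53 of its cycle, so θ ≈ 360° × 19.5/29.53 = 237.7°.
With cos θ = (-0.534), the lit fraction is (1 − (-0.534))/2 ≈ 0.767, so 77%.

77%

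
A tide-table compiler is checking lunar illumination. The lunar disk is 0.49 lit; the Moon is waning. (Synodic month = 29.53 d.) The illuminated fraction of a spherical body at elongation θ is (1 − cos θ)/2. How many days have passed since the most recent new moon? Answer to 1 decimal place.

From f = (1 − cos θ)/2: cos θ = 1 − 2×0.49 = 0.020; arccos → 88.9°.
Waning ⇒ past full, so θ = 360° − 88.9° = 271.1°.
Age = 29.53 × 271.1°/360° ≈ 22.24 days.

22.2 days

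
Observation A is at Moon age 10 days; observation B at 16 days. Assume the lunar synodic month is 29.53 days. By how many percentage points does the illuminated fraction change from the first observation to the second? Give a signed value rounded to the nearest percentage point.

+22 pp

First observation: θ = 360°·10/29.53 = 121.9°, so f = 0.764.
Second observation: θ = 195.1°, f = 0.983.
Δf = 0.983 − 0.764 = +0.219, i.e. +22 pp.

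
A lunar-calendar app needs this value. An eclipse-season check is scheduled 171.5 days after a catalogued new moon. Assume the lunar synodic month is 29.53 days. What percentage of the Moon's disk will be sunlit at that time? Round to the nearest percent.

32%

Reduce mod P: 171.5 − 5×29.53 = 23.85 d into the current lunation.
Phase angle: θ = 360°·(23.85 d)/(29.53 d) = 290.8°.
Illuminated fraction = (1 − cos 290.8°)/2 = (1 − 0.354)/2 ≈ 0.323, so 32%.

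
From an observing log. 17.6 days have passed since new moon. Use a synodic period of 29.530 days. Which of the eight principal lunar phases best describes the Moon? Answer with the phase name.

waning gibbous

At 17.6/29.530 of the cycle, θ ≈ 215° — the waning gibbous range.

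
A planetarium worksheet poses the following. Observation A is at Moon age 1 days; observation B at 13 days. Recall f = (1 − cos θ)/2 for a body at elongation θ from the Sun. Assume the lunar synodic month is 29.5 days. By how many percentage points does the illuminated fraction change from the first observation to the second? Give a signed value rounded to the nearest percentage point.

θ₁ = 360° × 1/29.5 = 12.2°, f₁ = (1 − cos θ₁)/2 = 0.011.
θ₂ = 360° × 13/29.5 = 158.6°, f₂ = (1 − cos θ₂)/2 = 0.966.
Change = f₂ − f₁ = +0.954 → +95 percentage points.

+95 percentage points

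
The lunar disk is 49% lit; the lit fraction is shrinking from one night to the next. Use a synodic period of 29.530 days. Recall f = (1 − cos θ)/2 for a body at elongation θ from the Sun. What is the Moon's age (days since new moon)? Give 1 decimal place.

22.2 days

From f = (1 − cos θ)/2: cos θ = 1 − 2×0.49 = 0.020; arccos → 88.9°.
A waning Moon lies in 180°–360°, so θ = 360° − 88.9° = 271.1°.
Age = 29.530 × 271.1°/360° ≈ 22.24 days.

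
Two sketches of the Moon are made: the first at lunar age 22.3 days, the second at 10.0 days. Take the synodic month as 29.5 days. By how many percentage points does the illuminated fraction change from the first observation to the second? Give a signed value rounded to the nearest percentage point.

+28 percentage points

First observation: θ = 360°·22.3/29.5 = 272.1°, so f = 0.481.
Second observation: θ = 122.0°, f = 0.765.
Δf = 0.765 − 0.481 = +0.284, i.e. +28 pp.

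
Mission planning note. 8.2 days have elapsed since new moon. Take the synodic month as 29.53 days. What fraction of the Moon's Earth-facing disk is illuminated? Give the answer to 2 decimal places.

The Moon has covered 8.2/29.53 of its cycle, so θ ≈ 360° × 8.2/29.53 = 100.0°.
Illuminated fraction = (1 − cos 100.0°)/2 = (1 − (-0.173))/2 ≈ 0.587.

0.59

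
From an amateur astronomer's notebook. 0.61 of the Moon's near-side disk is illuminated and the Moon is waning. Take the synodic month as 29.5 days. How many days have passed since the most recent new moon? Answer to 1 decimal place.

Invert f = (1 − cos θ)/2 to get cos θ = 1 − 2(0.61) = -0.220, hence θ₀ = arccos -0.220 = 102.7°.
Since the Moon is past full (waning), take the reflex angle: θ = 360° − 102.7° = 257.3°.
Age = 29.5 × 257.3°/360° ≈ 21.08 days.

21.1 days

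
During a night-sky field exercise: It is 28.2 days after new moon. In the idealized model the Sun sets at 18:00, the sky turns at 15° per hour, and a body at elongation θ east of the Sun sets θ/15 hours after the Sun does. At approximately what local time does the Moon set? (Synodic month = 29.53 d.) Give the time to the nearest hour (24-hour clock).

The Moon has covered 28.2/29.53 of its cycle, so θ ≈ 360° × 28.2/29.53 = 343.8°.
Delay after the Sun = 343.8° / (15°/h) ≈ 22.92 h.
18:00 + 22.92 h ≈ 16:55 → 17:00 to the nearest hour.

17:00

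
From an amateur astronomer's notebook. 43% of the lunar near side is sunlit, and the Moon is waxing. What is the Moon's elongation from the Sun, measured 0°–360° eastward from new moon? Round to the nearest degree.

82°

cos θ = 1 − 2f = 0.140, giving a principal value of 82.0°.
The Moon is waxing (0°–180°), so θ = 82.0° directly.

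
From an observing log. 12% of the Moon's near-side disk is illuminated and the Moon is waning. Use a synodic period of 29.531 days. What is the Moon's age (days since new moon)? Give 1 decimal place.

From f = (1 − cos θ)/2: cos θ = 1 − 2×0.12 = 0.760; arccos → 40.5°.
A waning Moon lies in 180°–360°, so θ = 360° − 40.5° = 319.5°.
That fraction of the synodic month is 319.5/360 × 29.531 d ≈ 26.21 d.

26.2 days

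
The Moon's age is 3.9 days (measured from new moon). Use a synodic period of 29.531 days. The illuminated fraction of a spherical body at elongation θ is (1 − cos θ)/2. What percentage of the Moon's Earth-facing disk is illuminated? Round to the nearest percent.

16%

Phase angle: θ = 360°·(3.9 d)/(29.531 d) = 47.5°.
With cos θ = 0.675, the lit fraction is (1 − 0.675)/2 ≈ 0.162, so 16%.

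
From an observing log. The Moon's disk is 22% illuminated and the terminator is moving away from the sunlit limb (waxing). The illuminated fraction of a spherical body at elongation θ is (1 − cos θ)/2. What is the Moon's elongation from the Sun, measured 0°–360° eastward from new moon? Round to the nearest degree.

56°

From f = (1 − cos θ)/2: cos θ = 1 − 2×0.22 = 0.560; arccos → 55.9°.
The Moon is waxing (0°–180°), so θ = 55.9° directly.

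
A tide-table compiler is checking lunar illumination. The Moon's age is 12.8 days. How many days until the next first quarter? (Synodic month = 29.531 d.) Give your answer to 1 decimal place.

First quarter occurs at elongation 90°, i.e. at age 29.531 × 90/360 = 7.383 d.
Already past this cycle's first quarter; the next is at 7.383 + 29.531 = 36.914 d, so 36.914 − 12.8 = 24.114 days.

24.1 days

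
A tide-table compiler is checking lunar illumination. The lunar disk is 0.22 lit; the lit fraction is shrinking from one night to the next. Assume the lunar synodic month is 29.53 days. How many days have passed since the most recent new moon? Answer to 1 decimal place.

cos θ = 1 − 2f = 0.560, giving a principal value of 55.9°.
Since the Moon is past full (waning), take the reflex angle: θ = 360° − 55.9° = 304.1°.
Age = 29.53 × 304.1°/360° ≈ 24.94 days.

24.9 days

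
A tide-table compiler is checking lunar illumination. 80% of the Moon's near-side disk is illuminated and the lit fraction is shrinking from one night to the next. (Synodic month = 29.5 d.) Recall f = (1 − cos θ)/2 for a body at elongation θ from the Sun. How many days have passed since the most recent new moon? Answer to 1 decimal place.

19.1 days

From f = (1 − cos θ)/2: cos θ = 1 − 2×0.80 = -0.600; arccos → 126.9°.
Since the Moon is past full (waning), take the reflex angle: θ = 360° − 126.9° = 233.1°.
That fraction of the synodic month is 233.1/360 × 29.5 d ≈ 19.10 d.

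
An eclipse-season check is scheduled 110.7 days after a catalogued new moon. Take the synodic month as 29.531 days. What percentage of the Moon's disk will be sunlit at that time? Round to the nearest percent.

Reduce mod P: 110.7 − 3×29.531 = 22.11 d into the current lunation.
Elongation θ = 360° × 22.11/29.531 ≈ 269.5°.
With cos θ = (-0.009), the lit fraction is (1 − (-0.009))/2 ≈ 0.504, so 50%.

50%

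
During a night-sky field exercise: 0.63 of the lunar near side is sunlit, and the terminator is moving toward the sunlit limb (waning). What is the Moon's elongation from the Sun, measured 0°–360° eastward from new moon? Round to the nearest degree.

255°

Invert f = (1 − cos θ)/2 to get cos θ = 1 − 2(0.63) = -0.260, hence θ₀ = arccos -0.260 = 105.1°.
Waning ⇒ past full, so θ = 360° − 105.1° = 254.9°.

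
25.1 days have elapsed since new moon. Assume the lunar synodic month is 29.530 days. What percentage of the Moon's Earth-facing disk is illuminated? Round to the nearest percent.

21%

The Moon has covered 25.1/29.530 of its cycle, so θ ≈ 360° × 25.1/29.530 = 306.0°.
With cos θ = 0.588, the lit fraction is (1 − 0.588)/2 ≈ 0.206, so 21%.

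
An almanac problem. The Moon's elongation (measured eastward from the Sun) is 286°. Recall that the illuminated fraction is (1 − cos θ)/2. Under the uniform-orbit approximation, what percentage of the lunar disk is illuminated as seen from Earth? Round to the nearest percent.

36%

f = (1 − cos 286°)/2 = (1 − 0.276)/2 ≈ 0.362, i.e. 36%.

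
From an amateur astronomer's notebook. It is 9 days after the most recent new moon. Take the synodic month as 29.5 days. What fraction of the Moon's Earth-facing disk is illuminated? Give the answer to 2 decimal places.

0.67

The Moon has covered 9/29.5 of its cycle, so θ ≈ 360° × 9/29.5 = 109.8°.
With cos θ = (-0.339), the lit fraction is (1 − (-0.339))/2 ≈ 0.670.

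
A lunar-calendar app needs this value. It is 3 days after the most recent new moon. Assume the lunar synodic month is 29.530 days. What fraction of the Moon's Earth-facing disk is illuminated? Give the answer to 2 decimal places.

Phase angle: θ = 360°·(3 d)/(29.530 d) = 36.6°.
Illuminated fraction = (1 − cos 36.6°)/2 = (1 − 0.803)/2 ≈ 0.098.

0.10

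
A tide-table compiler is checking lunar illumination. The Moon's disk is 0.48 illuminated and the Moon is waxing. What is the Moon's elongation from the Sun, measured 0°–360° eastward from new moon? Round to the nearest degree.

From f = (1 − cos θ)/2: cos θ = 1 − 2×0.48 = 0.040; arccos → 87.7°.
The Moon is waxing (0°–180°), so θ = 87.7° directly.

88°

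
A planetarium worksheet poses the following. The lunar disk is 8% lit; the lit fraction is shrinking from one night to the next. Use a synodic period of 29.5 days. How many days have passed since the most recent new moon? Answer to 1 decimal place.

26.8 days

cos θ = 1 − 2f = 0.840, giving a principal value of 32.9°.
A waning Moon lies in 180°–360°, so θ = 360° − 32.9° = 327.1°.
At 360°/29.5 d per day, 327.1° corresponds to 26.81 days.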